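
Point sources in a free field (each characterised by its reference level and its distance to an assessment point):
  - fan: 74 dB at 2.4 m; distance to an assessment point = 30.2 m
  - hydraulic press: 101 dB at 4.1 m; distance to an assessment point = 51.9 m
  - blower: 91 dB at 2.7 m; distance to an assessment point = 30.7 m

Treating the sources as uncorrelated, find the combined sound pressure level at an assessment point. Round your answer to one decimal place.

First find each source's level at the receiver (point-source: −20·log₁₀(r/r_ref)), then combine on an intensity basis.
fan: 74 − 20·log₁₀(30.2/2.4) = 74 − 22.00 = 52.00 dB.
hydraulic press: 101 − 20·log₁₀(51.9/4.1) = 101 − 22.05 = 78.95 dB.
blower: 91 − 20·log₁₀(30.7/2.7) = 91 − 21.12 = 69.88 dB.
Σ 10^(L/10) = 8.846e+07 → L_total = 10·log₁₀(8.846e+07) = 79.47 dB.

79.5 dB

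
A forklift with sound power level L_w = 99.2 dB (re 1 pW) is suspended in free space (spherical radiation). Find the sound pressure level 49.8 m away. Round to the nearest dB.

The power spreads over a sphere of area 4π·r², so L_p = L_w − 10·log₁₀(4π·r²).
4π·r² = 3.117e+04 m², 10·log₁₀ of that is 44.937 dB.
L_p = 99.2 − 44.937 = 54.26 dB.

54 dB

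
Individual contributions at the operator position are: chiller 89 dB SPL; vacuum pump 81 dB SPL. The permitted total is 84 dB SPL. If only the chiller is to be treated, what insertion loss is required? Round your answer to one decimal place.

Fixed contribution from the other source: Σ 10^(L/10) = 10^(81/10) = 1.259e+08 (81.00 dB SPL).
The limit corresponds to 10^(84/10) = 2.512e+08; subtracting the fixed part leaves 1.253e+08 for the chiller, i.e. 80.98 dB SPL.
Required insertion loss = 89 − 80.98 = 8.02 dB.

8.0 dB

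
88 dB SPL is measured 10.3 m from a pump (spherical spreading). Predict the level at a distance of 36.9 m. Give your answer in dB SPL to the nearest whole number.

For a point source, L₂ = L₁ − 20·log₁₀(r₂/r₁).
L₂ = 88 − 20·log₁₀(36.9/10.3) = 88 − 11.084 = 76.92 dB SPL.

77 dB SPL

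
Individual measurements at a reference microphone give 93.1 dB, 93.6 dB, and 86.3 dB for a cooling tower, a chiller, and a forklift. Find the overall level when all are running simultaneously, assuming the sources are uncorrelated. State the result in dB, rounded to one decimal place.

Incoherent sources combine by intensity addition: L_total = 10·log₁₀(Σ 10^(L_i/10)).
Σ 10^(L/10) = 10^(93.1/10) + 10^(93.6/10) + 10^(86.3/10) = 4.759e+09.
L_total = 10·log₁₀(4.759e+09) = 96.78 dB.

96.8 dB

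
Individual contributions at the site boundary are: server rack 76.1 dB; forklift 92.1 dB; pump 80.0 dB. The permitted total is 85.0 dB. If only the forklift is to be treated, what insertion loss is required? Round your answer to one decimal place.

Everything except the forklift sums to 10^(76.1/10) + 10^(80.0/10) = 1.407e+08 in linear terms, 81.48 dB.
To meet 85.0 dB overall, the treated forklift may contribute at most 10^(85.0/10) − 1.407e+08 = 1.755e+08, i.e. 82.44 dB.
So the forklift must be reduced from 92.1 to 82.44 dB: IL = 9.66 dB.

9.7 dB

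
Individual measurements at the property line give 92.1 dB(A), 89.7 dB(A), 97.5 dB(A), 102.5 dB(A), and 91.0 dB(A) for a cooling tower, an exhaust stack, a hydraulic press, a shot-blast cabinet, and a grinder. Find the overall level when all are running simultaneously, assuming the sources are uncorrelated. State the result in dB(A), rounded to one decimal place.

104.3 dB(A)

Incoherent sources combine by intensity addition: L_total = 10·log₁₀(Σ 10^(L_i/10)).
Σ 10^(L/10) = 10^(92.1/10) + 10^(89.7/10) + 10^(97.5/10) + 10^(102.5/10) + 10^(91.0/10) = 2.722e+10.
L_total = 10·log₁₀(2.722e+10) = 104.35 dB(A).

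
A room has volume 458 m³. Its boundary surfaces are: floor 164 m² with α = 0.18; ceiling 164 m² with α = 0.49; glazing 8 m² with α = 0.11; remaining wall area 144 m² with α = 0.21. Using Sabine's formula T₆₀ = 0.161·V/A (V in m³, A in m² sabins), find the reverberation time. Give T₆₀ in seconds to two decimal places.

A = Σ Sᵢαᵢ = 164·0.18 + 164·0.49 + 8·0.11 + 144·0.21 = 141.00 m².
T₆₀ = 0.161 × 458 / 141.00 = 0.523 s.

0.52 s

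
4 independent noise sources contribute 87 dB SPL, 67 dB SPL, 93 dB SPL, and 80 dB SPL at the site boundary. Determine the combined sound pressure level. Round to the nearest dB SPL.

For uncorrelated sources the intensities add, so convert each level to linear form, sum, and take 10·log₁₀ of the total.
Σ 10^(L/10) = 10^(87/10) + 10^(67/10) + 10^(93/10) + 10^(80/10) = 2.601e+09.
L_total = 10·log₁₀(2.601e+09) = 94.15 dB SPL.

94 dB SPL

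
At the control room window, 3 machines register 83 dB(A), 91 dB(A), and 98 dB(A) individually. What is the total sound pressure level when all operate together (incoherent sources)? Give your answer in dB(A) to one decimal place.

98.9 dB(A)

For uncorrelated sources the intensities add, so convert each level to linear form, sum, and take 10·log₁₀ of the total.
Σ 10^(L/10) = 10^(83/10) + 10^(91/10) + 10^(98/10) = 7.768e+09.
L_total = 10·log₁₀(7.768e+09) = 98.90 dB(A).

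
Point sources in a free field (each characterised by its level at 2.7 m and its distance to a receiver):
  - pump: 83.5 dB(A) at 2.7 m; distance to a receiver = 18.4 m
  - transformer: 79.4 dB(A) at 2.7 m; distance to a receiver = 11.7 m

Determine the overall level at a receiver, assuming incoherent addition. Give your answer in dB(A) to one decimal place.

Propagate each source to the receiver with L = L_ref − 20·log₁₀(r/r_ref), then add intensities.
pump: 83.5 − 20·log₁₀(18.4/2.7) = 83.5 − 16.67 = 66.83 dB(A).
transformer: 79.4 − 20·log₁₀(11.7/2.7) = 79.4 − 12.74 = 66.66 dB(A).
Σ 10^(L/10) = 9.459e+06 → L_total = 10·log₁₀(9.459e+06) = 69.76 dB(A).

69.8 dB(A)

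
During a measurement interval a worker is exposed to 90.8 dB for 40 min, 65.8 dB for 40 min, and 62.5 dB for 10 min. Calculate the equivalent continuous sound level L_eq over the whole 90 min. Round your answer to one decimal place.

87.3 dB

The energy average is taken in the linear domain: L_eq = 10·log₁₀[(Σ tᵢ·10^(Lᵢ/10))/T], T = 90 min.
Σ tᵢ·10^(Lᵢ/10) = 40·10^(90.8/10) + 40·10^(65.8/10) + 10·10^(62.5/10) = 4.826e+10.
L_eq = 10·log₁₀(4.826e+10/90) = 87.29 dB.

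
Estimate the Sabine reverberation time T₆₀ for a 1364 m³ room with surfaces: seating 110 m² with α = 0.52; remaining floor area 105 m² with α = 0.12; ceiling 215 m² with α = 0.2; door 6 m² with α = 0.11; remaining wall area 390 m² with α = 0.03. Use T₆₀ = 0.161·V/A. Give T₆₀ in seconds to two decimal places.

A = Σ Sᵢαᵢ = 110·0.52 + 105·0.12 + 215·0.2 + 6·0.11 + 390·0.03 = 125.16 m².
T₆₀ = 0.161 × 1364 / 125.16 = 1.755 s.

1.75 s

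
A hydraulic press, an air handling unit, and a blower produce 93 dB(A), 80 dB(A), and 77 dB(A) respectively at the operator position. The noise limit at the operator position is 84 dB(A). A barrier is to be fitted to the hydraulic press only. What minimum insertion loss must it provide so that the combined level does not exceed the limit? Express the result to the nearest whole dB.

Everything except the hydraulic press sums to 10^(80/10) + 10^(77/10) = 1.501e+08 in linear terms, 81.76 dB(A).
The limit corresponds to 10^(84/10) = 2.512e+08; subtracting the fixed part leaves 1.011e+08 for the hydraulic press, i.e. 80.05 dB(A).
Required insertion loss = 93 − 80.05 = 12.95 dB.

13 dB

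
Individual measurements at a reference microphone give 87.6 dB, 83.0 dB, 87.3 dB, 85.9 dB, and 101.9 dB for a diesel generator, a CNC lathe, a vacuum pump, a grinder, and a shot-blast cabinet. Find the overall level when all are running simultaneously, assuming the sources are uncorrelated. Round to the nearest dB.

102 dB

For uncorrelated sources the intensities add, so convert each level to linear form, sum, and take 10·log₁₀ of the total.
Σ 10^(L/10) = 10^(87.6/10) + 10^(83.0/10) + 10^(87.3/10) + 10^(85.9/10) + 10^(101.9/10) = 1.719e+10.
L_total = 10·log₁₀(1.719e+10) = 102.35 dB.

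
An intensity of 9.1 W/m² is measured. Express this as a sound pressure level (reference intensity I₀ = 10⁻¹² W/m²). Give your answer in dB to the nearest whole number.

L = 10·log₁₀(I/I₀) = 10·log₁₀(9.1/10⁻¹²) = 10·log₁₀(9.1×10^12).
L = 10·(0.9590 + 12) = 129.59 dB.

130 dB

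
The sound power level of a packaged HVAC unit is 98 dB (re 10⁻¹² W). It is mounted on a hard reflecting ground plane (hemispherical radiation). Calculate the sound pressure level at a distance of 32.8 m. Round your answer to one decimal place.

59.7 dB

L_p = L_w − 10·log₁₀(2π·r²) with r = 32.8 m.
2π·r² = 6760 m², 10·log₁₀ of that is 38.299 dB.
L_p = 98 − 38.299 = 59.70 dB.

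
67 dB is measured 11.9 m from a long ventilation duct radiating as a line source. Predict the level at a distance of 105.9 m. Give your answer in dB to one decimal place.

For a line source, L₂ = L₁ − 10·log₁₀(r₂/r₁).
L₂ = 67 − 10·log₁₀(105.9/11.9) = 67 − 9.493 = 57.51 dB.

57.5 dB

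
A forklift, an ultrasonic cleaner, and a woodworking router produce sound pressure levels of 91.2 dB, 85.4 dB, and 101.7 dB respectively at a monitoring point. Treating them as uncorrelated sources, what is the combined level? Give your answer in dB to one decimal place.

102.2 dB

For uncorrelated sources the intensities add, so convert each level to linear form, sum, and take 10·log₁₀ of the total.
Σ 10^(L/10) = 10^(91.2/10) + 10^(85.4/10) + 10^(101.7/10) = 1.646e+10.
L_total = 10·log₁₀(1.646e+10) = 102.16 dB.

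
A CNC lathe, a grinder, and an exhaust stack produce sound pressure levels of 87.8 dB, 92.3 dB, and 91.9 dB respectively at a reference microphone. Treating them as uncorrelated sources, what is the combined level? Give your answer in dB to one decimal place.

For uncorrelated sources the intensities add, so convert each level to linear form, sum, and take 10·log₁₀ of the total.
Σ 10^(L/10) = 10^(87.8/10) + 10^(92.3/10) + 10^(91.9/10) = 3.850e+09.
L_total = 10·log₁₀(3.850e+09) = 95.85 dB.

95.9 dB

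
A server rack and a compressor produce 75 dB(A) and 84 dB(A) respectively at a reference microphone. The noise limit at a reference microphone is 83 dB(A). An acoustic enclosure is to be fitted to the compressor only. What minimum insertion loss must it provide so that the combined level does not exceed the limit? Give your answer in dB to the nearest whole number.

2 dB

Fixed contribution from the other source: Σ 10^(L/10) = 10^(75/10) = 3.162e+07 (75.00 dB(A)).
The limit corresponds to 10^(83/10) = 1.995e+08; subtracting the fixed part leaves 1.679e+08 for the compressor, i.e. 82.25 dB(A).
Required insertion loss = 84 − 82.25 = 1.75 dB.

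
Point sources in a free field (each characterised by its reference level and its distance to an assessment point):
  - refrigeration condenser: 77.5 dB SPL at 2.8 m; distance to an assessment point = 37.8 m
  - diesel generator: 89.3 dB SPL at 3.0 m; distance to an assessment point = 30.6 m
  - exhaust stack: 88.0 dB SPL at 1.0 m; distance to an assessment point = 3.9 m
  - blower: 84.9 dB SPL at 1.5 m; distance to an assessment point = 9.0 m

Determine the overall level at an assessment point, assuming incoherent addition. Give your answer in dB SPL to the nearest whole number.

78 dB SPL

First find each source's level at the receiver (point-source: −20·log₁₀(r/r_ref)), then combine on an intensity basis.
refrigeration condenser: 77.5 − 20·log₁₀(37.8/2.8) = 77.5 − 22.61 = 54.89 dB SPL.
diesel generator: 89.3 − 20·log₁₀(30.6/3.0) = 89.3 − 20.17 = 69.13 dB SPL.
exhaust stack: 88.0 − 20·log₁₀(3.9/1.0) = 88.0 − 11.82 = 76.18 dB SPL.
blower: 84.9 − 20·log₁₀(9.0/1.5) = 84.9 − 15.56 = 69.34 dB SPL.
Σ 10^(L/10) = 5.856e+07 → L_total = 10·log₁₀(5.856e+07) = 77.68 dB SPL.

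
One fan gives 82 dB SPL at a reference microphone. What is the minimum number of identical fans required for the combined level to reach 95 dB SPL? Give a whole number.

The shortfall is 95 − 82 = 13.0 dB, and N units add 10·log₁₀ N, so need 10·log₁₀ N ≥ 13.0.
N ≥ 10^(13.0/10) = 19.953, so N = 20.

20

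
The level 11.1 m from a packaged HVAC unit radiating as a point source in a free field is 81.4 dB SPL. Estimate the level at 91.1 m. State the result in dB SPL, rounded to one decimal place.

Point-source attenuation: ΔL = 20·log₁₀(r₂/r₁) = 20·log₁₀(91.1/11.1) = 18.284 dB.
L₂ = 81.4 − 20·log₁₀(91.1/11.1) = 81.4 − 18.284 = 63.12 dB SPL.

63.1 dB SPL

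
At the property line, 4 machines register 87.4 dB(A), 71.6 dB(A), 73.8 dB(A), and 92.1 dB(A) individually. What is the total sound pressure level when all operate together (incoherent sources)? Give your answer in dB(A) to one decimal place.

93.4 dB(A)

Incoherent sources combine by intensity addition: L_total = 10·log₁₀(Σ 10^(L_i/10)).
Σ 10^(L/10) = 10^(87.4/10) + 10^(71.6/10) + 10^(73.8/10) + 10^(92.1/10) = 2.210e+09.
L_total = 10·log₁₀(2.210e+09) = 93.44 dB(A).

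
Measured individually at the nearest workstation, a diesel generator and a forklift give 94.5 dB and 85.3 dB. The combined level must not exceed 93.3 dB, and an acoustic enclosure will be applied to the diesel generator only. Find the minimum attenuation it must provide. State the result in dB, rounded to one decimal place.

1.9 dB

The untreated sources together contribute 10^(85.3/10) = 3.388e+08, i.e. 85.30 dB.
The limit corresponds to 10^(93.3/10) = 2.138e+09; subtracting the fixed part leaves 1.799e+09 for the diesel generator, i.e. 92.55 dB.
So the diesel generator must be reduced from 94.5 to 92.55 dB: IL = 1.95 dB.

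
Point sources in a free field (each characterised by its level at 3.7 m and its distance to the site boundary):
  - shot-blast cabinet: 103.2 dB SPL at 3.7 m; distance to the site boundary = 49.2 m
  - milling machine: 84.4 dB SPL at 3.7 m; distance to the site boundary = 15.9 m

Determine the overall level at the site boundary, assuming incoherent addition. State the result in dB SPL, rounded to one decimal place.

Propagate each source to the receiver with L = L_ref − 20·log₁₀(r/r_ref), then add intensities.
shot-blast cabinet: 103.2 − 20·log₁₀(49.2/3.7) = 103.2 − 22.48 = 80.72 dB SPL.
milling machine: 84.4 − 20·log₁₀(15.9/3.7) = 84.4 − 12.66 = 71.74 dB SPL.
Σ 10^(L/10) = 1.331e+08 → L_total = 10·log₁₀(1.331e+08) = 81.24 dB SPL.

81.2 dB SPL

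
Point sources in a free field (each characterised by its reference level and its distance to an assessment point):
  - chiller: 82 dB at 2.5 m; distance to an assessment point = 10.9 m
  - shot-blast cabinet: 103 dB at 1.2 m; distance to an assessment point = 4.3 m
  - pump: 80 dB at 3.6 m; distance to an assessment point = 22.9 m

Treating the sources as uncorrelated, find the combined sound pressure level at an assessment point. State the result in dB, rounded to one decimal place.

91.9 dB

First find each source's level at the receiver (point-source: −20·log₁₀(r/r_ref)), then combine on an intensity basis.
chiller: 82 − 20·log₁₀(10.9/2.5) = 82 − 12.79 = 69.21 dB.
shot-blast cabinet: 103 − 20·log₁₀(4.3/1.2) = 103 − 11.09 = 91.91 dB.
pump: 80 − 20·log₁₀(22.9/3.6) = 80 − 16.07 = 63.93 dB.
Σ 10^(L/10) = 1.565e+09 → L_total = 10·log₁₀(1.565e+09) = 91.94 dB.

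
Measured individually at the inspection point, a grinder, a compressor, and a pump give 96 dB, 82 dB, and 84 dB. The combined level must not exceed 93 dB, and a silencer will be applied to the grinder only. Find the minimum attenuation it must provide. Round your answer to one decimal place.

Everything except the grinder sums to 10^(82/10) + 10^(84/10) = 4.097e+08 in linear terms, 86.12 dB.
To meet 93 dB overall, the treated grinder may contribute at most 10^(93/10) − 4.097e+08 = 1.586e+09, i.e. 92.00 dB.
Required insertion loss = 96 − 92.00 = 4.00 dB.

4.0 dB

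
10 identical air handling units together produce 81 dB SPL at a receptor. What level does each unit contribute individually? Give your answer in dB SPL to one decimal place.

71.0 dB SPL

10 equal contributions raise the level by 10·log₁₀ 10 = 10.000 dB, so each unit alone gives 81 − 10.000.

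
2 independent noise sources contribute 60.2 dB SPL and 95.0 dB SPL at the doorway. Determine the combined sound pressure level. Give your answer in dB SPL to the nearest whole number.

95 dB SPL

For uncorrelated sources the intensities add, so convert each level to linear form, sum, and take 10·log₁₀ of the total.
Σ 10^(L/10) = 10^(60.2/10) + 10^(95.0/10) = 3.163e+09.
L_total = 10·log₁₀(3.163e+09) = 95.00 dB SPL.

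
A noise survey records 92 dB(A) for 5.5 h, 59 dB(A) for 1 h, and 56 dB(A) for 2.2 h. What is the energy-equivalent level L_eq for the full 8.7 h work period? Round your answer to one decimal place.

The energy average is taken in the linear domain: L_eq = 10·log₁₀[(Σ tᵢ·10^(Lᵢ/10))/T], T = 8.7 h.
Σ tᵢ·10^(Lᵢ/10) = 5.5·10^(92/10) + 1·10^(59/10) + 2.2·10^(56/10) = 8.719e+09.
L_eq = 10·log₁₀(8.719e+09/8.7) = 90.01 dB(A).

90.0 dB(A)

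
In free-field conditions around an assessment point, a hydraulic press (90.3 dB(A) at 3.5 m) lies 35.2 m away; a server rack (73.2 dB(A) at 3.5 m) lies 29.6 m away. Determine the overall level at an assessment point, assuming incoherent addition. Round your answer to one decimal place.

70.4 dB(A)

Apply inverse-square spreading to bring every level to the receiver, then sum 10^(L/10).
hydraulic press: 90.3 − 20·log₁₀(35.2/3.5) = 90.3 − 20.05 = 70.25 dB(A).
server rack: 73.2 − 20·log₁₀(29.6/3.5) = 73.2 − 18.54 = 54.66 dB(A).
Σ 10^(L/10) = 1.089e+07 → L_total = 10·log₁₀(1.089e+07) = 70.37 dB(A).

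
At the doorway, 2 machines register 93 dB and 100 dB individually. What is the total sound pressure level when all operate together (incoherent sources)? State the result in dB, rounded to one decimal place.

For uncorrelated sources the intensities add, so convert each level to linear form, sum, and take 10·log₁₀ of the total.
Σ 10^(L/10) = 10^(93/10) + 10^(100/10) = 1.200e+10.
L_total = 10·log₁₀(1.200e+10) = 100.79 dB.

100.8 dB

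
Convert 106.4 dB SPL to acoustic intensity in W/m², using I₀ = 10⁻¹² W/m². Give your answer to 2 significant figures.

I = I₀·10^(L/10) = 10⁻¹² × 10^(106.4/10) = 10^(-1.360).

0.044 W/m²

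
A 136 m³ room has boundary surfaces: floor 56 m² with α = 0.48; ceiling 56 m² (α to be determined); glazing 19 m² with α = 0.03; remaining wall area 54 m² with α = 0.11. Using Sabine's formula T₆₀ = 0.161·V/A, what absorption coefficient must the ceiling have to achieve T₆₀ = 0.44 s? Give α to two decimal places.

0.29

From T₆₀ = 0.161·V/A, the target T₆₀ = 0.44 s needs A = 0.161·136/0.44 = 49.76 m².
Absorption from the other surfaces = 56·0.48 + 19·0.03 + 54·0.11 = 33.39 m², so the ceiling must supply 16.37 m² over 56 m².
α = 16.37/56 = 0.292.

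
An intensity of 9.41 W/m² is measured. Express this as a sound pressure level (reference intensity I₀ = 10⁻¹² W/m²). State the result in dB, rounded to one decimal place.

Dividing by I₀ shifts the exponent by 12: I/I₀ = 9.41×10^12.
L = 10·(0.9736 + 12) = 129.74 dB.

129.7 dB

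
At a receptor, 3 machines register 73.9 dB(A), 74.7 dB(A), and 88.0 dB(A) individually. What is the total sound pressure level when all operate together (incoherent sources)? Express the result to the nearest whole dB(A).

88 dB(A)

For uncorrelated sources the intensities add, so convert each level to linear form, sum, and take 10·log₁₀ of the total.
Σ 10^(L/10) = 10^(73.9/10) + 10^(74.7/10) + 10^(88.0/10) = 6.850e+08.
L_total = 10·log₁₀(6.850e+08) = 88.36 dB(A).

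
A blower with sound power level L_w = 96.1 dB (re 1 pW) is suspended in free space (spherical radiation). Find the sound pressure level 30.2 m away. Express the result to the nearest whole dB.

L_p = L_w − 10·log₁₀(4π·r²) with r = 30.2 m.
4π·r² = 1.146e+04 m², 10·log₁₀ of that is 40.592 dB.
L_p = 96.1 − 40.592 = 55.51 dB.

56 dB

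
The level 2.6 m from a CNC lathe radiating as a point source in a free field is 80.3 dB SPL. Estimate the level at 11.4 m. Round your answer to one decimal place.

67.5 dB SPL

Spherical spreading from a point source gives a 20·log₁₀(r₂/r₁) drop.
L₂ = 80.3 − 20·log₁₀(11.4/2.6) = 80.3 − 12.839 = 67.46 dB SPL.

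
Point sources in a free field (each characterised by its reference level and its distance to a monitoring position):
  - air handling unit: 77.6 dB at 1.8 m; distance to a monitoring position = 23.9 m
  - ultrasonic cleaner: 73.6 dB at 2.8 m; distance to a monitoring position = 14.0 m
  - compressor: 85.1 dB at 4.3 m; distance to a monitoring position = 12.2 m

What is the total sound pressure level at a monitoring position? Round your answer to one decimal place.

Propagate each source to the receiver with L = L_ref − 20·log₁₀(r/r_ref), then add intensities.
air handling unit: 77.6 − 20·log₁₀(23.9/1.8) = 77.6 − 22.46 = 55.14 dB.
ultrasonic cleaner: 73.6 − 20·log₁₀(14.0/2.8) = 73.6 − 13.98 = 59.62 dB.
compressor: 85.1 − 20·log₁₀(12.2/4.3) = 85.1 − 9.06 = 76.04 dB.
Σ 10^(L/10) = 4.144e+07 → L_total = 10·log₁₀(4.144e+07) = 76.17 dB.

76.2 dB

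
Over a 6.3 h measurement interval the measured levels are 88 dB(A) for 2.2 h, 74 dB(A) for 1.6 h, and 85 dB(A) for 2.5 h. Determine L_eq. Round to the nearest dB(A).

Weight each interval's intensity by its duration and average over T = 6.3 h:
Σ tᵢ·10^(Lᵢ/10) = 2.2·10^(88/10) + 1.6·10^(74/10) + 2.5·10^(85/10) = 2.219e+09.
L_eq = 10·log₁₀(2.219e+09/6.3) = 85.47 dB(A).

85 dB(A)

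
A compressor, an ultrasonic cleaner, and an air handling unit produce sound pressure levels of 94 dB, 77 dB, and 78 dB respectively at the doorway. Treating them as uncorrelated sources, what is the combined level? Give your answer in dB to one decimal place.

94.2 dB

For uncorrelated sources the intensities add, so convert each level to linear form, sum, and take 10·log₁₀ of the total.
Σ 10^(L/10) = 10^(94/10) + 10^(77/10) + 10^(78/10) = 2.625e+09.
L_total = 10·log₁₀(2.625e+09) = 94.19 dB.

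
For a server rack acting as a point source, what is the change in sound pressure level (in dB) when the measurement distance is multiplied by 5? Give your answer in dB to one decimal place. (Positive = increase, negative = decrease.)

A point source loses 6 dB per doubling of distance; generally ΔL = −20·log₁₀(r₂/r₁).
ΔL = −20·log₁₀(5) = -13.98 dB.

-14.0 dB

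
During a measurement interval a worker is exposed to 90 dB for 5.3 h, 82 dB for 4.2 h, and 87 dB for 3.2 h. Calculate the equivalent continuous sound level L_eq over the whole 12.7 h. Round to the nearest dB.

L_eq = 10·log₁₀[(1/T)·Σ tᵢ·10^(Lᵢ/10)] with T = 12.7 h.
Σ tᵢ·10^(Lᵢ/10) = 5.3·10^(90/10) + 4.2·10^(82/10) + 3.2·10^(87/10) = 7.569e+09.
L_eq = 10·log₁₀(7.569e+09/12.7) = 87.75 dB.

88 dB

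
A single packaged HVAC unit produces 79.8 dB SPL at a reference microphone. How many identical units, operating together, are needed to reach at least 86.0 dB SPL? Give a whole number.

N identical sources give L₁ + 10·log₁₀ N, so require 10·log₁₀ N ≥ 86.0 − 79.8 = 6.2 dB.
N ≥ 10^(6.2/10) = 4.169, so N = 5.

5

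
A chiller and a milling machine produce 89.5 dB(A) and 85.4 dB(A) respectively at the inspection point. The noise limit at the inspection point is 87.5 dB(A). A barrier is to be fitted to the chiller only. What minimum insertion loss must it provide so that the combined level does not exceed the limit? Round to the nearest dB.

Everything except the chiller sums to 10^(85.4/10) = 3.467e+08 in linear terms, 85.40 dB(A).
The limit corresponds to 10^(87.5/10) = 5.623e+08; subtracting the fixed part leaves 2.156e+08 for the chiller, i.e. 83.34 dB(A).
So the chiller must be reduced from 89.5 to 83.34 dB(A): IL = 6.16 dB.

6 dB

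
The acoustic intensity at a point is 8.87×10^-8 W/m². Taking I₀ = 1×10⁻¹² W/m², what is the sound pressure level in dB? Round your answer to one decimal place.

49.5 dB

L = 10·log₁₀(I/I₀) = 10·log₁₀(8.87×10^-8/10⁻¹²) = 10·log₁₀(8.87×10^4).
L = 10·(0.9479 + 4) = 49.48 dB.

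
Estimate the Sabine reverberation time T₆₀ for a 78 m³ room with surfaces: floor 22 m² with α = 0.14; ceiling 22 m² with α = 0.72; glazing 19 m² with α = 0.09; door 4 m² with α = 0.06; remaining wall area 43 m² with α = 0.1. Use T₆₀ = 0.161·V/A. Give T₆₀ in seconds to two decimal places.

Total absorption A = 22·0.14 + 22·0.72 + 19·0.09 + 4·0.06 + 43·0.1 = 25.17 m² sabins.
T₆₀ = 0.161·V/A = 0.161·78/25.17 = 0.499 s.

0.50 s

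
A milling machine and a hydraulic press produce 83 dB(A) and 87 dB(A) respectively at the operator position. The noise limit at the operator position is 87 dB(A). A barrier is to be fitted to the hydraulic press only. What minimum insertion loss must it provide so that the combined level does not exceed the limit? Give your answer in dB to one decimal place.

2.2 dB

The untreated sources together contribute 10^(83/10) = 1.995e+08, i.e. 83.00 dB(A).
To meet 87 dB(A) overall, the treated hydraulic press may contribute at most 10^(87/10) − 1.995e+08 = 3.017e+08, i.e. 84.80 dB(A).
So the hydraulic press must be reduced from 87 to 84.80 dB(A): IL = 2.20 dB.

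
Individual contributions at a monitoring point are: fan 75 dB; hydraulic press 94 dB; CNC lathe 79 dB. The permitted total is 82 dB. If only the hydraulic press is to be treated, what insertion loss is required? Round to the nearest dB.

Everything except the hydraulic press sums to 10^(75/10) + 10^(79/10) = 1.111e+08 in linear terms, 80.46 dB.
The limit corresponds to 10^(82/10) = 1.585e+08; subtracting the fixed part leaves 4.743e+07 for the hydraulic press, i.e. 76.76 dB.
So the hydraulic press must be reduced from 94 to 76.76 dB: IL = 17.24 dB.

17 dB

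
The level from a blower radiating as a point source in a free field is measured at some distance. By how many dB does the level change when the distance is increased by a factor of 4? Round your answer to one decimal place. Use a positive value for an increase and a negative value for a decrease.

A point source loses 6 dB per doubling of distance; generally ΔL = −20·log₁₀(r₂/r₁).
ΔL = −20·log₁₀(4) = -12.04 dB.

-12.0 dB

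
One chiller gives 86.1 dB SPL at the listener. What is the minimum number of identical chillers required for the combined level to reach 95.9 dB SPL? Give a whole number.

The shortfall is 95.9 − 86.1 = 9.8 dB, and N units add 10·log₁₀ N, so need 10·log₁₀ N ≥ 9.8.
N ≥ 10^(9.8/10) = 9.550, so N = 10.

10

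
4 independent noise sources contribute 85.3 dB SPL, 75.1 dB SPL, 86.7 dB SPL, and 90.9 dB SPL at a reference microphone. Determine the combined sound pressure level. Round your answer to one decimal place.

Incoherent sources combine by intensity addition: L_total = 10·log₁₀(Σ 10^(L_i/10)).
Σ 10^(L/10) = 10^(85.3/10) + 10^(75.1/10) + 10^(86.7/10) + 10^(90.9/10) = 2.069e+09.
L_total = 10·log₁₀(2.069e+09) = 93.16 dB SPL.

93.2 dB SPL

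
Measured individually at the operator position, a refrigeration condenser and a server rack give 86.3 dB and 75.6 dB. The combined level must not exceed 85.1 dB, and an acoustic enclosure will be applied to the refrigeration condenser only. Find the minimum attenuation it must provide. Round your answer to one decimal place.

1.7 dB

Fixed contribution from the other source: Σ 10^(L/10) = 10^(75.6/10) = 3.631e+07 (75.60 dB).
The limit corresponds to 10^(85.1/10) = 3.236e+08; subtracting the fixed part leaves 2.873e+08 for the refrigeration condenser, i.e. 84.58 dB.
Required insertion loss = 86.3 − 84.58 = 1.72 dB.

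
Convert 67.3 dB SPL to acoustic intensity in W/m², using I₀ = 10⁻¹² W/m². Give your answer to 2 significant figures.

5.4e-06 W/m²

L = 10·log₁₀(I/I₀) ⇒ I = I₀·10^(L/10) = 10⁻¹² × 10^6.73.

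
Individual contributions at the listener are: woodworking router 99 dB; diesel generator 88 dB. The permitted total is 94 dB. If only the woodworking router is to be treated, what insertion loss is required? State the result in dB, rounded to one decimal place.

The untreated sources together contribute 10^(88/10) = 6.310e+08, i.e. 88.00 dB.
The limit corresponds to 10^(94/10) = 2.512e+09; subtracting the fixed part leaves 1.881e+09 for the woodworking router, i.e. 92.74 dB.
So the woodworking router must be reduced from 99 to 92.74 dB: IL = 6.26 dB.

6.3 dB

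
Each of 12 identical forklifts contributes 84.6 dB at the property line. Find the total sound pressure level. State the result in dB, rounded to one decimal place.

N identical incoherent sources raise the level by 10·log₁₀ N.
L_total = 84.6 + 10·log₁₀(12) = 84.6 + 10.792 = 95.39 dB.

95.4 dB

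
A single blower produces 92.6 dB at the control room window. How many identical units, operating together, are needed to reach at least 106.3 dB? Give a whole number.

Need L₁ + 10·log₁₀ N ≥ 106.3, i.e. log₁₀ N ≥ 1.37.
N ≥ 10^(13.7/10) = 23.442, so N = 24.

24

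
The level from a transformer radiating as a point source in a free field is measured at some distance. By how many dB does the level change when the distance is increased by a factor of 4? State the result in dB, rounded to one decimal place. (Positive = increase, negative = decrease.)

A point source loses 6 dB per doubling of distance; generally ΔL = −20·log₁₀(r₂/r₁).
ΔL = −20·log₁₀(4) = -12.04 dB.

-12.0 dB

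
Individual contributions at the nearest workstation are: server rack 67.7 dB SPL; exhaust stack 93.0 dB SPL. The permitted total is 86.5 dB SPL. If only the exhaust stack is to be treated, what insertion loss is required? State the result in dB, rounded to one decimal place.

Fixed contribution from the other source: Σ 10^(L/10) = 10^(67.7/10) = 5.888e+06 (67.70 dB SPL).
The limit corresponds to 10^(86.5/10) = 4.467e+08; subtracting the fixed part leaves 4.408e+08 for the exhaust stack, i.e. 86.44 dB SPL.
So the exhaust stack must be reduced from 93.0 to 86.44 dB SPL: IL = 6.56 dB.

6.6 dB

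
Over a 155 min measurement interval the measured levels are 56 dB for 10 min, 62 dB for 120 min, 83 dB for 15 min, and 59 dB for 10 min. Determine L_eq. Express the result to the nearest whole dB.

The energy average is taken in the linear domain: L_eq = 10·log₁₀[(Σ tᵢ·10^(Lᵢ/10))/T], T = 155 min.
Σ tᵢ·10^(Lᵢ/10) = 10·10^(56/10) + 120·10^(62/10) + 15·10^(83/10) + 10·10^(59/10) = 3.195e+09.
L_eq = 10·log₁₀(3.195e+09/155) = 73.14 dB.

73 dB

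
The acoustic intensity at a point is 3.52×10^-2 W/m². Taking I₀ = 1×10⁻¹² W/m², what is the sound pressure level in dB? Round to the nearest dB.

105 dB

L = 10·log₁₀(I/I₀) = 10·log₁₀(3.52×10^-2/10⁻¹²) = 10·log₁₀(3.52×10^10).
L = 10·(0.5465 + 10) = 105.47 dB.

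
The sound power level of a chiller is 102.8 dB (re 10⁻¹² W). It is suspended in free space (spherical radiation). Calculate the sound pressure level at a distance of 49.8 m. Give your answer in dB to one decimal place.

Free-field spherical radiation: L_p = L_w − 10·log₁₀(4π·r²), r = 49.8 m.
4π·r² = 3.117e+04 m², 10·log₁₀ of that is 44.937 dB.
L_p = 102.8 − 44.937 = 57.86 dB.

57.9 dB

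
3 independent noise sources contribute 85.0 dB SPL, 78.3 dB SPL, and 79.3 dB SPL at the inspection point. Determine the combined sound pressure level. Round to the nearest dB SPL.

Incoherent sources combine by intensity addition: L_total = 10·log₁₀(Σ 10^(L_i/10)).
Σ 10^(L/10) = 10^(85.0/10) + 10^(78.3/10) + 10^(79.3/10) = 4.689e+08.
L_total = 10·log₁₀(4.689e+08) = 86.71 dB SPL.

87 dB SPL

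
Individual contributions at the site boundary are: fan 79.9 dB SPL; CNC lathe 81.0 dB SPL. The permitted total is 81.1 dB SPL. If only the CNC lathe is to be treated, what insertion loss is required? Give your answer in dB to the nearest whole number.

6 dB

The untreated sources together contribute 10^(79.9/10) = 9.772e+07, i.e. 79.90 dB SPL.
The limit corresponds to 10^(81.1/10) = 1.288e+08; subtracting the fixed part leaves 3.110e+07 for the CNC lathe, i.e. 74.93 dB SPL.
Required insertion loss = 81.0 − 74.93 = 6.07 dB.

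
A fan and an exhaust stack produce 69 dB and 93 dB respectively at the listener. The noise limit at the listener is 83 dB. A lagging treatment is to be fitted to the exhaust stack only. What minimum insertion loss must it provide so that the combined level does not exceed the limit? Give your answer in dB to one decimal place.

10.2 dB

Everything except the exhaust stack sums to 10^(69/10) = 7.943e+06 in linear terms, 69.00 dB.
To meet 83 dB overall, the treated exhaust stack may contribute at most 10^(83/10) − 7.943e+06 = 1.916e+08, i.e. 82.82 dB.
Required insertion loss = 93 − 82.82 = 10.18 dB.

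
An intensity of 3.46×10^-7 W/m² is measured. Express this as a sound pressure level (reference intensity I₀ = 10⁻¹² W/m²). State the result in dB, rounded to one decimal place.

55.4 dB

Dividing by I₀ shifts the exponent by 12: I/I₀ = 3.46×10^5.
L = 10·(0.5391 + 5) = 55.39 dB.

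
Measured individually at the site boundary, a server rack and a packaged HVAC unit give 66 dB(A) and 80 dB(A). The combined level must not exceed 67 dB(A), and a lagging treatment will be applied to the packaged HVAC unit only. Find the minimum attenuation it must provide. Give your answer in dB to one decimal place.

19.9 dB

The untreated sources together contribute 10^(66/10) = 3.981e+06, i.e. 66.00 dB(A).
To meet 67 dB(A) overall, the treated packaged HVAC unit may contribute at most 10^(67/10) − 3.981e+06 = 1.031e+06, i.e. 60.13 dB(A).
So the packaged HVAC unit must be reduced from 80 to 60.13 dB(A): IL = 19.87 dB.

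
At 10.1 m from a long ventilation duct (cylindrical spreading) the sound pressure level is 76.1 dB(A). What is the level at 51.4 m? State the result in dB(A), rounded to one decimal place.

69.0 dB(A)

Cylindrical spreading from a line source gives a 10·log₁₀(r₂/r₁) drop.
L₂ = 76.1 − 10·log₁₀(51.4/10.1) = 76.1 − 7.066 = 69.03 dB(A).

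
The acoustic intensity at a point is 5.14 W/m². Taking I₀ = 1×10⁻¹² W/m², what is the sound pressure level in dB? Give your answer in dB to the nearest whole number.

127 dB

I/I₀ = 5.14/10⁻¹² = 5.14×10^12, and L = 10·log₁₀(I/I₀).
L = 10·(0.7110 + 12) = 127.11 dB.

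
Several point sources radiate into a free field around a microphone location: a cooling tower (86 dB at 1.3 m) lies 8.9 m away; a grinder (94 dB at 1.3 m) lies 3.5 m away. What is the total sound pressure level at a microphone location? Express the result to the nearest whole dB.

First find each source's level at the receiver (point-source: −20·log₁₀(r/r_ref)), then combine on an intensity basis.
cooling tower: 86 − 20·log₁₀(8.9/1.3) = 86 − 16.71 = 69.29 dB.
grinder: 94 − 20·log₁₀(3.5/1.3) = 94 − 8.60 = 85.40 dB.
Σ 10^(L/10) = 3.550e+08 → L_total = 10·log₁₀(3.550e+08) = 85.50 dB.

86 dB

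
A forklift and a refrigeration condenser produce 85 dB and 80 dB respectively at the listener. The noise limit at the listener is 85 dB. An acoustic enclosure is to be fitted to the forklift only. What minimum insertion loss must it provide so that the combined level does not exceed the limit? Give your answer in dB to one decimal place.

Fixed contribution from the other source: Σ 10^(L/10) = 10^(80/10) = 1.000e+08 (80.00 dB).
To meet 85 dB overall, the treated forklift may contribute at most 10^(85/10) − 1.000e+08 = 2.162e+08, i.e. 83.35 dB.
Required insertion loss = 85 − 83.35 = 1.65 dB.

1.7 dB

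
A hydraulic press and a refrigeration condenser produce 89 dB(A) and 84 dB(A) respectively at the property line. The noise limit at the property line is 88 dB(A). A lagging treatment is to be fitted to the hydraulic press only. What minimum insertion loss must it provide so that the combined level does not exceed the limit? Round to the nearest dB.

3 dB

Everything except the hydraulic press sums to 10^(84/10) = 2.512e+08 in linear terms, 84.00 dB(A).
The limit corresponds to 10^(88/10) = 6.310e+08; subtracting the fixed part leaves 3.798e+08 for the hydraulic press, i.e. 85.80 dB(A).
So the hydraulic press must be reduced from 89 to 85.80 dB(A): IL = 3.20 dB.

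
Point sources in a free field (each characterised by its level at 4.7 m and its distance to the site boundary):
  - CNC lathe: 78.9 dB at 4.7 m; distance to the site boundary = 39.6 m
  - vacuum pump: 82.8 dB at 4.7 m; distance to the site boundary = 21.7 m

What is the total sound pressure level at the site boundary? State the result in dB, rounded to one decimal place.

70.0 dB

First find each source's level at the receiver (point-source: −20·log₁₀(r/r_ref)), then combine on an intensity basis.
CNC lathe: 78.9 − 20·log₁₀(39.6/4.7) = 78.9 − 18.51 = 60.39 dB.
vacuum pump: 82.8 − 20·log₁₀(21.7/4.7) = 82.8 − 13.29 = 69.51 dB.
Σ 10^(L/10) = 1.003e+07 → L_total = 10·log₁₀(1.003e+07) = 70.01 dB.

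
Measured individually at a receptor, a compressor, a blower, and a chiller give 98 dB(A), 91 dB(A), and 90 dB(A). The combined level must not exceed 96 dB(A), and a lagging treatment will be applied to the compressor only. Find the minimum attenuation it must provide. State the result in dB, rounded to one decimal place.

The untreated sources together contribute 10^(91/10) + 10^(90/10) = 2.259e+09, i.e. 93.54 dB(A).
The limit corresponds to 10^(96/10) = 3.981e+09; subtracting the fixed part leaves 1.722e+09 for the compressor, i.e. 92.36 dB(A).
Required insertion loss = 98 − 92.36 = 5.64 dB.

5.6 dB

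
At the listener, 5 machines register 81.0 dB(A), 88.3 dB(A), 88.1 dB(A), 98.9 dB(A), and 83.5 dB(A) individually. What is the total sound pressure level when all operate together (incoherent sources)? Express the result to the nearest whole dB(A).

100 dB(A)

For uncorrelated sources the intensities add, so convert each level to linear form, sum, and take 10·log₁₀ of the total.
Σ 10^(L/10) = 10^(81.0/10) + 10^(88.3/10) + 10^(88.1/10) + 10^(98.9/10) + 10^(83.5/10) = 9.434e+09.
L_total = 10·log₁₀(9.434e+09) = 99.75 dB(A).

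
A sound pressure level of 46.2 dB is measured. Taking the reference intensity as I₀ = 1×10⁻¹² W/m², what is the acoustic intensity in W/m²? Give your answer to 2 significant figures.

I = I₀·10^(L/10) = 10⁻¹² × 10^(46.2/10) = 10^(-7.380).

4.2e-08 W/m²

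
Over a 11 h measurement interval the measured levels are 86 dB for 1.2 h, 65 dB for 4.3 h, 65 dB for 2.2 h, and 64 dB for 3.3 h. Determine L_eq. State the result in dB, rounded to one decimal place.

The energy average is taken in the linear domain: L_eq = 10·log₁₀[(Σ tᵢ·10^(Lᵢ/10))/T], T = 11 h.
Σ tᵢ·10^(Lᵢ/10) = 1.2·10^(86/10) + 4.3·10^(65/10) + 2.2·10^(65/10) + 3.3·10^(64/10) = 5.066e+08.
L_eq = 10·log₁₀(5.066e+08/11) = 76.63 dB.

76.6 dB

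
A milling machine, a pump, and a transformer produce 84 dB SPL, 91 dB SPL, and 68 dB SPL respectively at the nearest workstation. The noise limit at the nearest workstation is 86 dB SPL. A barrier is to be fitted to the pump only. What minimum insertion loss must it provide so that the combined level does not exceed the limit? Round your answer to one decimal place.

9.5 dB

Fixed contribution from the other sources: Σ 10^(L/10) = 10^(84/10) + 10^(68/10) = 2.575e+08 (84.11 dB SPL).
The limit corresponds to 10^(86/10) = 3.981e+08; subtracting the fixed part leaves 1.406e+08 for the pump, i.e. 81.48 dB SPL.
Required insertion loss = 91 − 81.48 = 9.52 dB.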